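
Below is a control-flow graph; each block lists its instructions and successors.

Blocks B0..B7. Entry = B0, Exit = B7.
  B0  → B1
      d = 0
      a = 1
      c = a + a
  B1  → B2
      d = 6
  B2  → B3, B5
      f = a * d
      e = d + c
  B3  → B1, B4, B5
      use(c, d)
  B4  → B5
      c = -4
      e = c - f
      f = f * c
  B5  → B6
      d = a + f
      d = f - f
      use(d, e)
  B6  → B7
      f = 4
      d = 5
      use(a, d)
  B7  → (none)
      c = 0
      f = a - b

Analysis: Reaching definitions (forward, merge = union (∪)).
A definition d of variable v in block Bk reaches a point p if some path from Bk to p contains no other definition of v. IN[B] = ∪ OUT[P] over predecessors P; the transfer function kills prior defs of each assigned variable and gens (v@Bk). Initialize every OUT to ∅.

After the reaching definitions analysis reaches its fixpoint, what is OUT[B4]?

Answer: {a@B0, c@B4, d@B1, e@B4, f@B4}

Trace:
Fixpoint table:
  B0: | IN={} | OUT={a@B0, c@B0, d@B0}
  B1: | IN={a@B0, c@B0, d@B0, d@B1, e@B2, f@B2} | OUT={a@B0, c@B0, d@B1, e@B2, f@B2}
  B2: | IN={a@B0, c@B0, d@B1, e@B2, f@B2} | OUT={a@B0, c@B0, d@B1, e@B2, f@B2}
  B3: | IN={a@B0, c@B0, d@B1, e@B2, f@B2} | OUT={a@B0, c@B0, d@B1, e@B2, f@B2}
  B4: | IN={a@B0, c@B0, d@B1, e@B2, f@B2} | OUT={a@B0, c@B4, d@B1, e@B4, f@B4}
  B5: | IN={a@B0, c@B0, c@B4, d@B1, e@B2, e@B4, f@B2, f@B4} | OUT={a@B0, c@B0, c@B4, d@B5, e@B2, e@B4, f@B2, f@B4}
  B6: | IN={a@B0, c@B0, c@B4, d@B5, e@B2, e@B4, f@B2, f@B4} | OUT={a@B0, c@B0, c@B4, d@B6, e@B2, e@B4, f@B6}
  B7: | IN={a@B0, c@B0, c@B4, d@B6, e@B2, e@B4, f@B6} | OUT={a@B0, c@B7, d@B6, e@B2, e@B4, f@B7}

Merge at B4: IN[B4] = OUT[B3] = {a@B0, c@B0, d@B1, e@B2, f@B2}
Applying B4's transfer function to that IN value gives OUT[B4] (row B4 above).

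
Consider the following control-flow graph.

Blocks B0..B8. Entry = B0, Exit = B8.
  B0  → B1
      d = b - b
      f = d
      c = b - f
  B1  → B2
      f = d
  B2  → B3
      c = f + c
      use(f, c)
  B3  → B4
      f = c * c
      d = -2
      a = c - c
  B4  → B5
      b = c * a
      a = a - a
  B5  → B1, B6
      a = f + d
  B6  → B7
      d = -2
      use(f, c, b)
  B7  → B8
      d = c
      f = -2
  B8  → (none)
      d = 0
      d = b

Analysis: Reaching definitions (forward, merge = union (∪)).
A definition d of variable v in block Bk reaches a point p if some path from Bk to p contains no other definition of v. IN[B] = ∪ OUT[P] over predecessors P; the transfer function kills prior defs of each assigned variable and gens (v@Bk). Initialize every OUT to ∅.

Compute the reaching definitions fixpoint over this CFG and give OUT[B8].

Per-block solution:
  B0: | IN={} | OUT={c@B0, d@B0, f@B0}
  B1: | IN={a@B5, b@B4, c@B0, c@B2, d@B0, d@B3, f@B0, f@B3} | OUT={a@B5, b@B4, c@B0, c@B2, d@B0, d@B3, f@B1}
  B2: | IN={a@B5, b@B4, c@B0, c@B2, d@B0, d@B3, f@B1} | OUT={a@B5, b@B4, c@B2, d@B0, d@B3, f@B1}
  B3: | IN={a@B5, b@B4, c@B2, d@B0, d@B3, f@B1} | OUT={a@B3, b@B4, c@B2, d@B3, f@B3}
  B4: | IN={a@B3, b@B4, c@B2, d@B3, f@B3} | OUT={a@B4, b@B4, c@B2, d@B3, f@B3}
  B5: | IN={a@B4, b@B4, c@B2, d@B3, f@B3} | OUT={a@B5, b@B4, c@B2, d@B3, f@B3}
  B6: | IN={a@B5, b@B4, c@B2, d@B3, f@B3} | OUT={a@B5, b@B4, c@B2, d@B6, f@B3}
  B7: | IN={a@B5, b@B4, c@B2, d@B6, f@B3} | OUT={a@B5, b@B4, c@B2, d@B7, f@B7}
  B8: | IN={a@B5, b@B4, c@B2, d@B7, f@B7} | OUT={a@B5, b@B4, c@B2, d@B8, f@B7}

Merge at B8: IN[B8] = OUT[B7] = {a@B5, b@B4, c@B2, d@B7, f@B7}
Applying B8's transfer function to that IN value gives OUT[B8] (row B8 above).

Answer: {a@B5, b@B4, c@B2, d@B8, f@B7}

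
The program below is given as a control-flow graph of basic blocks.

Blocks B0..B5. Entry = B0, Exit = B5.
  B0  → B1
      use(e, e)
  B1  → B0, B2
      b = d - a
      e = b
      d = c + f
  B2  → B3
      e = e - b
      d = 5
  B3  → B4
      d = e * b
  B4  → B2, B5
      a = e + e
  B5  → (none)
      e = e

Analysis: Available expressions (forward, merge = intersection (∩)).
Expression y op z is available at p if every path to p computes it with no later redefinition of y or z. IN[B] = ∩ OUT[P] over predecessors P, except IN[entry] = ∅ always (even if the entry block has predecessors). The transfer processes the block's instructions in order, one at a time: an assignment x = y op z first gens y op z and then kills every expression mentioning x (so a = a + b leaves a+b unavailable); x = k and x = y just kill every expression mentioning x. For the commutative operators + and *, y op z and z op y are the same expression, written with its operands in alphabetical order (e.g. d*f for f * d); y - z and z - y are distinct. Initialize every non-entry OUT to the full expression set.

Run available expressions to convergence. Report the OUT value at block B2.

Fixpoint table:
  B0: | IN={} | OUT={}
  B1: | IN={} | OUT={c+f}
  B2: | IN={c+f} | OUT={c+f}
  B3: | IN={c+f} | OUT={b*e, c+f}
  B4: | IN={b*e, c+f} | OUT={b*e, c+f, e+e}
  B5: | IN={b*e, c+f, e+e} | OUT={c+f}

Merge at B2: IN[B2] = OUT[B1] ∩ OUT[B4] = {c+f}
Applying B2's transfer function to that IN value gives OUT[B2] (row B2 above).

Answer: {c+f}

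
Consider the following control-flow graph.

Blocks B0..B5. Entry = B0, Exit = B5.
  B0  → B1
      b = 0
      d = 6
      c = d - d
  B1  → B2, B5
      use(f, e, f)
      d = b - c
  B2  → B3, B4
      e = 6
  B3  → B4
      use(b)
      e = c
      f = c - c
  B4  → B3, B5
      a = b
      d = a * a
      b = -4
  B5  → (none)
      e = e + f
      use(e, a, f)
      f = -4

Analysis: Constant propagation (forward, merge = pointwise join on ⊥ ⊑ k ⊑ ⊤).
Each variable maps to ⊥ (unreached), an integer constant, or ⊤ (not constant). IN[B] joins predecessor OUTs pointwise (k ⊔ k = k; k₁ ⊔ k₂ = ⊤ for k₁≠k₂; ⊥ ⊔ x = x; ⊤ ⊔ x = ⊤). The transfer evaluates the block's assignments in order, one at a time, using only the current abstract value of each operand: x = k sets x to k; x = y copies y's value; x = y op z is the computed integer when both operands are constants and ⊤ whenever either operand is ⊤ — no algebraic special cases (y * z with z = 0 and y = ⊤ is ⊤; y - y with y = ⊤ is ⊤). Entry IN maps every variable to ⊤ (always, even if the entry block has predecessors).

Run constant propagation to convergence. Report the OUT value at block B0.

Fixpoint table:
  B0:   IN=(all ⊤)   OUT={b:0, c:0, d:6; rest ⊤}
  B1:   IN={b:0, c:0, d:6; rest ⊤}   OUT={b:0, c:0, d:0; rest ⊤}
  B2:   IN={b:0, c:0, d:0; rest ⊤}   OUT={b:0, c:0, d:0, e:6; rest ⊤}
  B3:   IN={c:0; rest ⊤}   OUT={c:0, e:0, f:0; rest ⊤}
  B4:   IN={c:0; rest ⊤}   OUT={b:-4, c:0; rest ⊤}
  B5:   IN={c:0; rest ⊤}   OUT={c:0, f:-4; rest ⊤}

B0 is the boundary node: IN[B0] = {a: ⊤, b: ⊤, c: ⊤, d: ⊤, e: ⊤, f: ⊤}
Applying B0's transfer function to that IN value gives OUT[B0] (row B0 above).

Answer: {a: ⊤, b: 0, c: 0, d: 6, e: ⊤, f: ⊤}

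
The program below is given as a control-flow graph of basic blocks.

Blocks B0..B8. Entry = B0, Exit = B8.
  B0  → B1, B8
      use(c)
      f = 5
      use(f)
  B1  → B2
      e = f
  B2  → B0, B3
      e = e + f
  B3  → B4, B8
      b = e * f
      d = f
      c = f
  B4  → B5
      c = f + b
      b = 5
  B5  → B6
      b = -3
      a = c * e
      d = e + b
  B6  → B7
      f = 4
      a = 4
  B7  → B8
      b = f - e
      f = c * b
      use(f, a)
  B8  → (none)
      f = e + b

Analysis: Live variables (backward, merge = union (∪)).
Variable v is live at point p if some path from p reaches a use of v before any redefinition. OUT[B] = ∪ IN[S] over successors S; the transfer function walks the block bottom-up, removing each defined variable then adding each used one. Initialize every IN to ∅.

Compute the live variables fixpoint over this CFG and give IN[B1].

Answer: {b, c, f}

Trace:
Converged values:
  B0: | IN={b, c, e} | OUT={b, c, e, f}
  B1: | IN={b, c, f} | OUT={b, c, e, f}
  B2: | IN={b, c, e, f} | OUT={b, c, e, f}
  B3: | IN={e, f} | OUT={b, e, f}
  B4: | IN={b, e, f} | OUT={c, e}
  B5: | IN={c, e} | OUT={c, e}
  B6: | IN={c, e} | OUT={a, c, e, f}
  B7: | IN={a, c, e, f} | OUT={b, e}
  B8: | IN={b, e} | OUT={}

Merge at B1: OUT[B1] = IN[B2] = {b, c, e, f}
Applying B1's transfer function to that OUT value gives IN[B1] (row B1 above).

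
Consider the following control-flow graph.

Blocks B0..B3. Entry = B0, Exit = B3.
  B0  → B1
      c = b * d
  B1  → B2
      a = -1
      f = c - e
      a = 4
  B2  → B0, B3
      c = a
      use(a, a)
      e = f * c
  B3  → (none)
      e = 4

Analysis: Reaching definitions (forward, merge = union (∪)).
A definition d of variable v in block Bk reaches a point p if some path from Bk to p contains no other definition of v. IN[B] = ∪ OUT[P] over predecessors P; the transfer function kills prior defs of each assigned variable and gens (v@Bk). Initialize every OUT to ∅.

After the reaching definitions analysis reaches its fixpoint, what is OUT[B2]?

Per-block solution:
  B0:   IN={a@B1, c@B2, e@B2, f@B1}   OUT={a@B1, c@B0, e@B2, f@B1}
  B1:   IN={a@B1, c@B0, e@B2, f@B1}   OUT={a@B1, c@B0, e@B2, f@B1}
  B2:   IN={a@B1, c@B0, e@B2, f@B1}   OUT={a@B1, c@B2, e@B2, f@B1}
  B3:   IN={a@B1, c@B2, e@B2, f@B1}   OUT={a@B1, c@B2, e@B3, f@B1}

Merge at B2: IN[B2] = OUT[B1] = {a@B1, c@B0, e@B2, f@B1}
Applying B2's transfer function to that IN value gives OUT[B2] (row B2 above).

Answer: {a@B1, c@B2, e@B2, f@B1}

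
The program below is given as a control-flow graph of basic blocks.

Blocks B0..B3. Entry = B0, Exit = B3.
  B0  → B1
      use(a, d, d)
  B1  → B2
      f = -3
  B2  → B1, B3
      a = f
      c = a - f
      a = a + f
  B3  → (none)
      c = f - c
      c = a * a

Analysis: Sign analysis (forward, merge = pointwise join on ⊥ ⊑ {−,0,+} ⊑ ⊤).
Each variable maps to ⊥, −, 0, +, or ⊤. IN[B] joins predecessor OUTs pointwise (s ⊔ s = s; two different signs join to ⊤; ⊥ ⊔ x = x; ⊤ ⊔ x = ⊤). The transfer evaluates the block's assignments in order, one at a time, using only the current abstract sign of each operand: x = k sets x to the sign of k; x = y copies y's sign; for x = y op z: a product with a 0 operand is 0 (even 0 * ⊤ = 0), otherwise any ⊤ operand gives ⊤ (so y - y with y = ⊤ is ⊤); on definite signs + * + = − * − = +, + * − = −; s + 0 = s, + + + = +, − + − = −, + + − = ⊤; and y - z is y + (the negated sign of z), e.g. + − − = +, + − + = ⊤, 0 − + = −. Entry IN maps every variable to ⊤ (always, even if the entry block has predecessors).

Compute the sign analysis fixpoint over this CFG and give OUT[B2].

Answer: {a: -, b: ⊤, c: ⊤, d: ⊤, e: ⊤, f: -}

Trace:
Per-block solution:
  B0: | IN=(all ⊤) | OUT=(all ⊤)
  B1: | IN=(all ⊤) | OUT={f:-; rest ⊤}
  B2: | IN={f:-; rest ⊤} | OUT={a:-, f:-; rest ⊤}
  B3: | IN={a:-, f:-; rest ⊤} | OUT={a:-, c:+, f:-; rest ⊤}

Merge at B2: IN[B2] = OUT[B1] = {a: ⊤, b: ⊤, c: ⊤, d: ⊤, e: ⊤, f: -}
Applying B2's transfer function to that IN value gives OUT[B2] (row B2 above).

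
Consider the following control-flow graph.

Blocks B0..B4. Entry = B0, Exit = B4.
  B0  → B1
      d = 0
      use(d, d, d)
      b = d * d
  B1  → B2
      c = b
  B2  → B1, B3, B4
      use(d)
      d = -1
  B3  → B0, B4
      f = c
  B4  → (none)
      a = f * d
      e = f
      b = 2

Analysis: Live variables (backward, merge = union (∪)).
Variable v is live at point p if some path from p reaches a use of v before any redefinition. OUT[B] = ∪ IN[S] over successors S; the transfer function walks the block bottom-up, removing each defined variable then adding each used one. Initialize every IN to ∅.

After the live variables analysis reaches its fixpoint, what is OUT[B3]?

Answer: {d, f}

Trace:
Fixpoint table:
  B0:   IN={f}   OUT={b, d, f}
  B1:   IN={b, d, f}   OUT={b, c, d, f}
  B2:   IN={b, c, d, f}   OUT={b, c, d, f}
  B3:   IN={c, d}   OUT={d, f}
  B4:   IN={d, f}   OUT={}

Merge at B3: OUT[B3] = IN[B0] ⊔ IN[B4] = {d, f}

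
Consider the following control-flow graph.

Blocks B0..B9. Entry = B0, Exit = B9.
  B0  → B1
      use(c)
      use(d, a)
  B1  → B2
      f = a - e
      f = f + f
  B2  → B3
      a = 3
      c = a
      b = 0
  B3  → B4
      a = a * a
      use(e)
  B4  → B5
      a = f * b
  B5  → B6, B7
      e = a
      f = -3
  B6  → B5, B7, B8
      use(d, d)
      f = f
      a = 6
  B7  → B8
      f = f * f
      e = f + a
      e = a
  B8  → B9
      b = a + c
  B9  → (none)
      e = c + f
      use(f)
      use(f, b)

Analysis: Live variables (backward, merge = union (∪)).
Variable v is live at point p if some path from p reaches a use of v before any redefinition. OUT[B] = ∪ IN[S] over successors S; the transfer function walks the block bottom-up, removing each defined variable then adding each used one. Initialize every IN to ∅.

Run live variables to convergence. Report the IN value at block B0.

Answer: {a, c, d, e}

Trace:
Fixpoint table:
  B0: | IN={a, c, d, e} | OUT={a, d, e}
  B1: | IN={a, d, e} | OUT={d, e, f}
  B2: | IN={d, e, f} | OUT={a, b, c, d, e, f}
  B3: | IN={a, b, c, d, e, f} | OUT={b, c, d, f}
  B4: | IN={b, c, d, f} | OUT={a, c, d}
  B5: | IN={a, c, d} | OUT={a, c, d, f}
  B6: | IN={c, d, f} | OUT={a, c, d, f}
  B7: | IN={a, c, f} | OUT={a, c, f}
  B8: | IN={a, c, f} | OUT={b, c, f}
  B9: | IN={b, c, f} | OUT={}

Merge at B0: OUT[B0] = IN[B1] = {a, d, e}
Applying B0's transfer function to that OUT value gives IN[B0] (row B0 above).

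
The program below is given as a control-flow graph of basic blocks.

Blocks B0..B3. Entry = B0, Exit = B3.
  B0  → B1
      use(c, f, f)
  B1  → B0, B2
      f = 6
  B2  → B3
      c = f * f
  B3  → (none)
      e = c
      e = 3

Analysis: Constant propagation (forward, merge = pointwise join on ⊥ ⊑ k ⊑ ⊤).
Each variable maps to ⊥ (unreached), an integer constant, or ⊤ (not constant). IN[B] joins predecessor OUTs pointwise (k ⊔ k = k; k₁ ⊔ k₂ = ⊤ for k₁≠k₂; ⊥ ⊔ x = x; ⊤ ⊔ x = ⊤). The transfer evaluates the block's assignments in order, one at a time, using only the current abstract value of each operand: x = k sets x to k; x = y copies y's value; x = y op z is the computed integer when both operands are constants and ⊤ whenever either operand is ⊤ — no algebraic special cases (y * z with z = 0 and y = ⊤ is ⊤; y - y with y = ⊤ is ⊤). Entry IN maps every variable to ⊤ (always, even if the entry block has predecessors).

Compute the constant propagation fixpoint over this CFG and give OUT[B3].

Fixpoint table:
  B0: | IN=(all ⊤) | OUT=(all ⊤)
  B1: | IN=(all ⊤) | OUT={f:6; rest ⊤}
  B2: | IN={f:6; rest ⊤} | OUT={c:36, f:6; rest ⊤}
  B3: | IN={c:36, f:6; rest ⊤} | OUT={c:36, e:3, f:6; rest ⊤}

Merge at B3: IN[B3] = OUT[B2] = {a: ⊤, b: ⊤, c: 36, d: ⊤, e: ⊤, f: 6}
Applying B3's transfer function to that IN value gives OUT[B3] (row B3 above).

Answer: {a: ⊤, b: ⊤, c: 36, d: ⊤, e: 3, f: 6}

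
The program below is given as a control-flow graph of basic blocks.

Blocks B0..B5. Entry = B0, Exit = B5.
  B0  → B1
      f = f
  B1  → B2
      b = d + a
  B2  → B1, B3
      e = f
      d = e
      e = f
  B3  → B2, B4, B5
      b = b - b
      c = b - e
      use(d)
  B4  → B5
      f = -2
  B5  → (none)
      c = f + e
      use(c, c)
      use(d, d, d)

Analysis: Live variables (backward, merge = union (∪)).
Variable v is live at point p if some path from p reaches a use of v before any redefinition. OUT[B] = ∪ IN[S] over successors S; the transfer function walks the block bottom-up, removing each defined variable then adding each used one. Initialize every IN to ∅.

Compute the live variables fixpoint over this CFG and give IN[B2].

Answer: {a, b, f}

Derivation:
Fixpoint table:
  B0:   IN={a, d, f}   OUT={a, d, f}
  B1:   IN={a, d, f}   OUT={a, b, f}
  B2:   IN={a, b, f}   OUT={a, b, d, e, f}
  B3:   IN={a, b, d, e, f}   OUT={a, b, d, e, f}
  B4:   IN={d, e}   OUT={d, e, f}
  B5:   IN={d, e, f}   OUT={}

Merge at B2: OUT[B2] = IN[B1] ⊔ IN[B3] = {a, b, d, e, f}
Applying B2's transfer function to that OUT value gives IN[B2] (row B2 above).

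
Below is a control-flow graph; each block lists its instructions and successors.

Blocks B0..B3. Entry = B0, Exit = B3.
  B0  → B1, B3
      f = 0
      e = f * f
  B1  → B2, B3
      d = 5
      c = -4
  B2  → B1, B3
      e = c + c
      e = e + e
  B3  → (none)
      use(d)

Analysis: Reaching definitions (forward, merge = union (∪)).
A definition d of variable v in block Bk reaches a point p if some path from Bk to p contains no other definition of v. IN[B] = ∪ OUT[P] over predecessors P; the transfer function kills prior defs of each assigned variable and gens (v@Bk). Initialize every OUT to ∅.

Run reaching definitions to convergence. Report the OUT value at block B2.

Converged values:
  B0:   IN={}   OUT={e@B0, f@B0}
  B1:   IN={c@B1, d@B1, e@B0, e@B2, f@B0}   OUT={c@B1, d@B1, e@B0, e@B2, f@B0}
  B2:   IN={c@B1, d@B1, e@B0, e@B2, f@B0}   OUT={c@B1, d@B1, e@B2, f@B0}
  B3:   IN={c@B1, d@B1, e@B0, e@B2, f@B0}   OUT={c@B1, d@B1, e@B0, e@B2, f@B0}

Merge at B2: IN[B2] = OUT[B1] = {c@B1, d@B1, e@B0, e@B2, f@B0}
Applying B2's transfer function to that IN value gives OUT[B2] (row B2 above).

Answer: {c@B1, d@B1, e@B2, f@B0}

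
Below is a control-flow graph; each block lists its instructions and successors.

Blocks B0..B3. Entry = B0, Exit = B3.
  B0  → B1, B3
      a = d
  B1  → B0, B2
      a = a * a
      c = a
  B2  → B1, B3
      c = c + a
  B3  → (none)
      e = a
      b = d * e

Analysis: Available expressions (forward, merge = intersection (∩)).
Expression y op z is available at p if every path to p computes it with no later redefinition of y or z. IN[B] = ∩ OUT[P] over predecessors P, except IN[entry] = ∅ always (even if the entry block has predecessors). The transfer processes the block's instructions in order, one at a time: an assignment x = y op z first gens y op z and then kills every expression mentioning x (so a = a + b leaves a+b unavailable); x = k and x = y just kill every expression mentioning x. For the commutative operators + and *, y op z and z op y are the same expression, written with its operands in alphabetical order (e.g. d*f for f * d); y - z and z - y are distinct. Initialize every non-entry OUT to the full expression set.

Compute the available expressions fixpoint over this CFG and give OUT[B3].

Per-block solution:
  B0:   IN={}   OUT={}
  B1:   IN={}   OUT={}
  B2:   IN={}   OUT={}
  B3:   IN={}   OUT={d*e}

Merge at B3: IN[B3] = OUT[B0] ∩ OUT[B2] = {}
Applying B3's transfer function to that IN value gives OUT[B3] (row B3 above).

Answer: {d*e}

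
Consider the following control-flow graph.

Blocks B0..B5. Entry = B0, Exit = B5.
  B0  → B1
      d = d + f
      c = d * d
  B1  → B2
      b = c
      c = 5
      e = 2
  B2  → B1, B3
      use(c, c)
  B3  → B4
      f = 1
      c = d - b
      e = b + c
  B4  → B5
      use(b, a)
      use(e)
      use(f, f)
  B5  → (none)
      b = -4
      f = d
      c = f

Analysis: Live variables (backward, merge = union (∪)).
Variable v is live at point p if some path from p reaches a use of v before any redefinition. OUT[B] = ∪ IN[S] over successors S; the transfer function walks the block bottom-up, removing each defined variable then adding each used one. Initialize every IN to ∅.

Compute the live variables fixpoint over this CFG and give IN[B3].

Converged values:
  B0: | IN={a, d, f} | OUT={a, c, d}
  B1: | IN={a, c, d} | OUT={a, b, c, d}
  B2: | IN={a, b, c, d} | OUT={a, b, c, d}
  B3: | IN={a, b, d} | OUT={a, b, d, e, f}
  B4: | IN={a, b, d, e, f} | OUT={d}
  B5: | IN={d} | OUT={}

Merge at B3: OUT[B3] = IN[B4] = {a, b, d, e, f}
Applying B3's transfer function to that OUT value gives IN[B3] (row B3 above).

Answer: {a, b, d}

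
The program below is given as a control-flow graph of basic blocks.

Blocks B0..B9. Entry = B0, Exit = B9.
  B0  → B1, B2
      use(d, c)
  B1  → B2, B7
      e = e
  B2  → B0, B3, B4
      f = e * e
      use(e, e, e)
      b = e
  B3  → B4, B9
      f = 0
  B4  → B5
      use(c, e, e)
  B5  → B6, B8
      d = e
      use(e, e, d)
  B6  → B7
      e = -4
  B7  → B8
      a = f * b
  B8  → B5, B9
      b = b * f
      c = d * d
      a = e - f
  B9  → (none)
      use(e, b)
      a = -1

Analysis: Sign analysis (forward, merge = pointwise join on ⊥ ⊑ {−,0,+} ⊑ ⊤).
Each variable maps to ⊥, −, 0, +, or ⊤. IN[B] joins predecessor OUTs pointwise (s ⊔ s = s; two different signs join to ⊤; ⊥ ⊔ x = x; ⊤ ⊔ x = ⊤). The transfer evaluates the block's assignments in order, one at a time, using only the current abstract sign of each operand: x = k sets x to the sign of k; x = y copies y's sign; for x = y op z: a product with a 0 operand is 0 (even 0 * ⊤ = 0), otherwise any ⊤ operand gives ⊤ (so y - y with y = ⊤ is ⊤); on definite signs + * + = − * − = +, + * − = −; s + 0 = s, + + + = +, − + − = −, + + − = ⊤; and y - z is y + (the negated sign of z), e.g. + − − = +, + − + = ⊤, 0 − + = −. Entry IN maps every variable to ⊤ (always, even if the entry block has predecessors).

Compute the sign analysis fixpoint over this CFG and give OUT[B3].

Per-block solution:
  B0:  IN=(all ⊤)  OUT=(all ⊤)
  B1:  IN=(all ⊤)  OUT=(all ⊤)
  B2:  IN=(all ⊤)  OUT=(all ⊤)
  B3:  IN=(all ⊤)  OUT={f:0; rest ⊤}
  B4:  IN=(all ⊤)  OUT=(all ⊤)
  B5:  IN=(all ⊤)  OUT=(all ⊤)
  B6:  IN=(all ⊤)  OUT={e:-; rest ⊤}
  B7:  IN=(all ⊤)  OUT=(all ⊤)
  B8:  IN=(all ⊤)  OUT=(all ⊤)
  B9:  IN=(all ⊤)  OUT={a:-; rest ⊤}

Merge at B3: IN[B3] = OUT[B2] = {a: ⊤, b: ⊤, c: ⊤, d: ⊤, e: ⊤, f: ⊤}
Applying B3's transfer function to that IN value gives OUT[B3] (row B3 above).

Answer: {a: ⊤, b: ⊤, c: ⊤, d: ⊤, e: ⊤, f: 0}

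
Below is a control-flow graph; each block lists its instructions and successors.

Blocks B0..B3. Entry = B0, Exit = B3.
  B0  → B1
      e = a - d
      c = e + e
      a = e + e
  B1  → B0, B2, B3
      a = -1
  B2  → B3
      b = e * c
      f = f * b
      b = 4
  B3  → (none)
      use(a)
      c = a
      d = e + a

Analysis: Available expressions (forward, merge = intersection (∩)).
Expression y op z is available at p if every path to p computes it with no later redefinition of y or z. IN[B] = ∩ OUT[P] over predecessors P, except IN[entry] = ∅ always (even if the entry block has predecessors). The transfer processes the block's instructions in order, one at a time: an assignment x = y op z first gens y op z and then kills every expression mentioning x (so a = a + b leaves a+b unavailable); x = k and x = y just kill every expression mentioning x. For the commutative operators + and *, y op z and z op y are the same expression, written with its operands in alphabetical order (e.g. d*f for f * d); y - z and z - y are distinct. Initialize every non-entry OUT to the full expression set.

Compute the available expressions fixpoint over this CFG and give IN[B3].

Per-block solution:
  B0: | IN={} | OUT={e+e}
  B1: | IN={e+e} | OUT={e+e}
  B2: | IN={e+e} | OUT={c*e, e+e}
  B3: | IN={e+e} | OUT={a+e, e+e}

Merge at B3: IN[B3] = OUT[B1] ∩ OUT[B2] = {e+e}

Answer: {e+e}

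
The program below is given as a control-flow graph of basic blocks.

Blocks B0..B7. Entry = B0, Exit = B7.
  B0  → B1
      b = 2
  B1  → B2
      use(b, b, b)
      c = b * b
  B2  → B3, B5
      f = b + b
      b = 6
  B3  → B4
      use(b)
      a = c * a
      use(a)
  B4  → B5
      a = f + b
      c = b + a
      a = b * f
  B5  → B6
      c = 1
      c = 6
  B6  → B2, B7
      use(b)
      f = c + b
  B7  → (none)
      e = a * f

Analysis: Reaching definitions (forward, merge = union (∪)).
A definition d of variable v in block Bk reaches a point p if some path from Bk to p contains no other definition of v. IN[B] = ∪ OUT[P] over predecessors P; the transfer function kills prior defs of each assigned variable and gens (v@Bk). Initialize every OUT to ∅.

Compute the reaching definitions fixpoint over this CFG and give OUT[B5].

Per-block solution:
  B0:  IN={}  OUT={b@B0}
  B1:  IN={b@B0}  OUT={b@B0, c@B1}
  B2:  IN={a@B4, b@B0, b@B2, c@B1, c@B5, f@B6}  OUT={a@B4, b@B2, c@B1, c@B5, f@B2}
  B3:  IN={a@B4, b@B2, c@B1, c@B5, f@B2}  OUT={a@B3, b@B2, c@B1, c@B5, f@B2}
  B4:  IN={a@B3, b@B2, c@B1, c@B5, f@B2}  OUT={a@B4, b@B2, c@B4, f@B2}
  B5:  IN={a@B4, b@B2, c@B1, c@B4, c@B5, f@B2}  OUT={a@B4, b@B2, c@B5, f@B2}
  B6:  IN={a@B4, b@B2, c@B5, f@B2}  OUT={a@B4, b@B2, c@B5, f@B6}
  B7:  IN={a@B4, b@B2, c@B5, f@B6}  OUT={a@B4, b@B2, c@B5, e@B7, f@B6}

Merge at B5: IN[B5] = OUT[B2] ⊔ OUT[B4] = {a@B4, b@B2, c@B1, c@B4, c@B5, f@B2}
Applying B5's transfer function to that IN value gives OUT[B5] (row B5 above).

Answer: {a@B4, b@B2, c@B5, f@B2}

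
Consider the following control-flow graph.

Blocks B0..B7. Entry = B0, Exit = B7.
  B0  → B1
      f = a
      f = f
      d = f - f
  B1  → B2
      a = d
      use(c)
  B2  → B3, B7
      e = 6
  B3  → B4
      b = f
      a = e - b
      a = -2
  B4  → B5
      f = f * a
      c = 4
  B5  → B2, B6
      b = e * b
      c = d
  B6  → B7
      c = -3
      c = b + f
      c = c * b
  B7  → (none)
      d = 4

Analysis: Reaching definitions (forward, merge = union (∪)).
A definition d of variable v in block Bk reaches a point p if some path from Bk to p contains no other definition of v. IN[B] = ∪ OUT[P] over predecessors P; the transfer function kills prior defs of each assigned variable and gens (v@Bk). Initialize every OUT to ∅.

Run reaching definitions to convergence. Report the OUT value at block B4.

Answer: {a@B3, b@B3, c@B4, d@B0, e@B2, f@B4}

Trace:
Per-block solution:
  B0:   IN={}   OUT={d@B0, f@B0}
  B1:   IN={d@B0, f@B0}   OUT={a@B1, d@B0, f@B0}
  B2:   IN={a@B1, a@B3, b@B5, c@B5, d@B0, e@B2, f@B0, f@B4}   OUT={a@B1, a@B3, b@B5, c@B5, d@B0, e@B2, f@B0, f@B4}
  B3:   IN={a@B1, a@B3, b@B5, c@B5, d@B0, e@B2, f@B0, f@B4}   OUT={a@B3, b@B3, c@B5, d@B0, e@B2, f@B0, f@B4}
  B4:   IN={a@B3, b@B3, c@B5, d@B0, e@B2, f@B0, f@B4}   OUT={a@B3, b@B3, c@B4, d@B0, e@B2, f@B4}
  B5:   IN={a@B3, b@B3, c@B4, d@B0, e@B2, f@B4}   OUT={a@B3, b@B5, c@B5, d@B0, e@B2, f@B4}
  B6:   IN={a@B3, b@B5, c@B5, d@B0, e@B2, f@B4}   OUT={a@B3, b@B5, c@B6, d@B0, e@B2, f@B4}
  B7:   IN={a@B1, a@B3, b@B5, c@B5, c@B6, d@B0, e@B2, f@B0, f@B4}   OUT={a@B1, a@B3, b@B5, c@B5, c@B6, d@B7, e@B2, f@B0, f@B4}

Merge at B4: IN[B4] = OUT[B3] = {a@B3, b@B3, c@B5, d@B0, e@B2, f@B0, f@B4}
Applying B4's transfer function to that IN value gives OUT[B4] (row B4 above).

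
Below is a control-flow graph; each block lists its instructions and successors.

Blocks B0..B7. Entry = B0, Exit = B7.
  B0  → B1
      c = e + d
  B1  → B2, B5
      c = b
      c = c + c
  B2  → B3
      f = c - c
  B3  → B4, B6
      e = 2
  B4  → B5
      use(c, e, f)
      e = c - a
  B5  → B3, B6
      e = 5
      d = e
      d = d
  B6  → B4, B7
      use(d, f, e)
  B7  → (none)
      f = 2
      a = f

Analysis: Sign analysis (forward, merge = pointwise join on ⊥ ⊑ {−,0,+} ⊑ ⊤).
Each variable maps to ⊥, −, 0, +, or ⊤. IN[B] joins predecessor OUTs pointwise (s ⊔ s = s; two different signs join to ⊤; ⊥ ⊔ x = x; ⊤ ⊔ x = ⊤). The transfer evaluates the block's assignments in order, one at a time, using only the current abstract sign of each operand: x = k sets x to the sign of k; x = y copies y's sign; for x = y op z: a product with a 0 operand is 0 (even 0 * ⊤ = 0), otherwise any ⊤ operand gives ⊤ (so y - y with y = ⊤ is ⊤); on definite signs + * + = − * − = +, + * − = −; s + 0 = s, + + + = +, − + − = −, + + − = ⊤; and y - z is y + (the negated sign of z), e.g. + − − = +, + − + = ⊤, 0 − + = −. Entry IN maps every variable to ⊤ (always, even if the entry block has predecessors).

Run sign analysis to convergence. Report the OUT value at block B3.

Answer: {a: ⊤, b: ⊤, c: ⊤, d: ⊤, e: +, f: ⊤}

Trace:
Per-block solution:
  B0:   IN=(all ⊤)   OUT=(all ⊤)
  B1:   IN=(all ⊤)   OUT=(all ⊤)
  B2:   IN=(all ⊤)   OUT=(all ⊤)
  B3:   IN=(all ⊤)   OUT={e:+; rest ⊤}
  B4:   IN={e:+; rest ⊤}   OUT=(all ⊤)
  B5:   IN=(all ⊤)   OUT={d:+, e:+; rest ⊤}
  B6:   IN={e:+; rest ⊤}   OUT={e:+; rest ⊤}
  B7:   IN={e:+; rest ⊤}   OUT={a:+, e:+, f:+; rest ⊤}

Merge at B3: IN[B3] = OUT[B2] ⊔ OUT[B5] = {a: ⊤, b: ⊤, c: ⊤, d: ⊤, e: ⊤, f: ⊤}
Applying B3's transfer function to that IN value gives OUT[B3] (row B3 above).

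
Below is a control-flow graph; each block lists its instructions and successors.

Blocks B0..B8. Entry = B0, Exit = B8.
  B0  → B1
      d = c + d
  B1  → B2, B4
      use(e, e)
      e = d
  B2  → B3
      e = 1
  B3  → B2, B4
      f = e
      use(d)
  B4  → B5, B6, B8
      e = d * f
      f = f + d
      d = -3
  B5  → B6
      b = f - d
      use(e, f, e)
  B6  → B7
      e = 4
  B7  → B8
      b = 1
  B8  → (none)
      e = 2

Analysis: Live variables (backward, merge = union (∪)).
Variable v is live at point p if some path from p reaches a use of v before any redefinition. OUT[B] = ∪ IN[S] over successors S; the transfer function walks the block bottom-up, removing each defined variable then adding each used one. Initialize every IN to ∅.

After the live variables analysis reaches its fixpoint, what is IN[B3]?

Answer: {d, e}

Working:
Fixpoint table:
  B0:   IN={c, d, e, f}   OUT={d, e, f}
  B1:   IN={d, e, f}   OUT={d, f}
  B2:   IN={d}   OUT={d, e}
  B3:   IN={d, e}   OUT={d, f}
  B4:   IN={d, f}   OUT={d, e, f}
  B5:   IN={d, e, f}   OUT={}
  B6:   IN={}   OUT={}
  B7:   IN={}   OUT={}
  B8:   IN={}   OUT={}

Merge at B3: OUT[B3] = IN[B2] ⊔ IN[B4] = {d, f}
Applying B3's transfer function to that OUT value gives IN[B3] (row B3 above).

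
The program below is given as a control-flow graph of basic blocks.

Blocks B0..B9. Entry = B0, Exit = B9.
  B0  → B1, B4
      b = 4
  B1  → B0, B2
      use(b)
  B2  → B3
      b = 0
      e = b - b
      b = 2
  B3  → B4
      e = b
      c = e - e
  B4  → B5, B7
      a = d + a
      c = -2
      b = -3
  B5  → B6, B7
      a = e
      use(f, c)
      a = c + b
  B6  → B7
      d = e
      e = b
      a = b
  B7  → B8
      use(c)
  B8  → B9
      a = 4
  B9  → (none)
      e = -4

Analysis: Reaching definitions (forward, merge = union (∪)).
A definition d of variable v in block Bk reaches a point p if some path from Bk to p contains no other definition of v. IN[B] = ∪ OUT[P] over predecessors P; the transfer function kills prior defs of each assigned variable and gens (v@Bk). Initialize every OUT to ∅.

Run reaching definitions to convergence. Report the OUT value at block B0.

Answer: {b@B0}

Working:
Fixpoint table:
  B0: | IN={b@B0} | OUT={b@B0}
  B1: | IN={b@B0} | OUT={b@B0}
  B2: | IN={b@B0} | OUT={b@B2, e@B2}
  B3: | IN={b@B2, e@B2} | OUT={b@B2, c@B3, e@B3}
  B4: | IN={b@B0, b@B2, c@B3, e@B3} | OUT={a@B4, b@B4, c@B4, e@B3}
  B5: | IN={a@B4, b@B4, c@B4, e@B3} | OUT={a@B5, b@B4, c@B4, e@B3}
  B6: | IN={a@B5, b@B4, c@B4, e@B3} | OUT={a@B6, b@B4, c@B4, d@B6, e@B6}
  B7: | IN={a@B4, a@B5, a@B6, b@B4, c@B4, d@B6, e@B3, e@B6} | OUT={a@B4, a@B5, a@B6, b@B4, c@B4, d@B6, e@B3, e@B6}
  B8: | IN={a@B4, a@B5, a@B6, b@B4, c@B4, d@B6, e@B3, e@B6} | OUT={a@B8, b@B4, c@B4, d@B6, e@B3, e@B6}
  B9: | IN={a@B8, b@B4, c@B4, d@B6, e@B3, e@B6} | OUT={a@B8, b@B4, c@B4, d@B6, e@B9}

Merge at B0 (entry node, so the boundary value {} is joined with the incoming edge(s)): IN[B0] = {} ⊔ OUT[B1] = {b@B0}
Applying B0's transfer function to that IN value gives OUT[B0] (row B0 above).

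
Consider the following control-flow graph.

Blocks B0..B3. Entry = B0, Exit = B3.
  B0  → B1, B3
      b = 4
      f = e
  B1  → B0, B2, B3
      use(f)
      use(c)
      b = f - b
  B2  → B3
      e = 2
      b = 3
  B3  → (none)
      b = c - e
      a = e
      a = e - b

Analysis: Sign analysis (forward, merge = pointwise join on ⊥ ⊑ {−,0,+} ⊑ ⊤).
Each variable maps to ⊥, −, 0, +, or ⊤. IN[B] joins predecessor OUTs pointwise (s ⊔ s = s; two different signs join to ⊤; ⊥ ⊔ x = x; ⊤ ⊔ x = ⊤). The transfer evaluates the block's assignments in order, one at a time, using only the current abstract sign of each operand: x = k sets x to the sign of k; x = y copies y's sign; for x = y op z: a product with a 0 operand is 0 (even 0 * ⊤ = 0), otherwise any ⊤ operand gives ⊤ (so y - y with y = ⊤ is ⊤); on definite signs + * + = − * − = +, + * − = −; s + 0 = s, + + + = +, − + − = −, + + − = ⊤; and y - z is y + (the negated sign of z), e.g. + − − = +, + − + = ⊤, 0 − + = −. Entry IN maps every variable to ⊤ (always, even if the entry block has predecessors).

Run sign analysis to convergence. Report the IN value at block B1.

Answer: {a: ⊤, b: +, c: ⊤, d: ⊤, e: ⊤, f: ⊤}

Trace:
Per-block solution:
  B0:  IN=(all ⊤)  OUT={b:+; rest ⊤}
  B1:  IN={b:+; rest ⊤}  OUT=(all ⊤)
  B2:  IN=(all ⊤)  OUT={b:+, e:+; rest ⊤}
  B3:  IN=(all ⊤)  OUT=(all ⊤)

Merge at B1: IN[B1] = OUT[B0] = {a: ⊤, b: +, c: ⊤, d: ⊤, e: ⊤, f: ⊤}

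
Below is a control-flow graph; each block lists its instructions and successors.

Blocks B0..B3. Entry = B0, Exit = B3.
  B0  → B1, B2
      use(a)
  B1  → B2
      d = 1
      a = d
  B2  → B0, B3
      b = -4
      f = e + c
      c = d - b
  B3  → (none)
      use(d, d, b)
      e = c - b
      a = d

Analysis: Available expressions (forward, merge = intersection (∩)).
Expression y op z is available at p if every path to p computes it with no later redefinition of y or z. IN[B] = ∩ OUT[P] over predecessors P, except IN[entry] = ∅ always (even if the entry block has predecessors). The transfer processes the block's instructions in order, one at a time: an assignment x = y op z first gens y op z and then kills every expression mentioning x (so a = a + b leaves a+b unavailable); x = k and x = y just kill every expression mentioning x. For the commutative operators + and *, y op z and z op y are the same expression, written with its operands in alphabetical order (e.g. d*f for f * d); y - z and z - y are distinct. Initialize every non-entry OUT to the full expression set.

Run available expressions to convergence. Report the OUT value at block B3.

Per-block solution:
  B0: | IN={} | OUT={}
  B1: | IN={} | OUT={}
  B2: | IN={} | OUT={d-b}
  B3: | IN={d-b} | OUT={c-b, d-b}

Merge at B3: IN[B3] = OUT[B2] = {d-b}
Applying B3's transfer function to that IN value gives OUT[B3] (row B3 above).

Answer: {c-b, d-b}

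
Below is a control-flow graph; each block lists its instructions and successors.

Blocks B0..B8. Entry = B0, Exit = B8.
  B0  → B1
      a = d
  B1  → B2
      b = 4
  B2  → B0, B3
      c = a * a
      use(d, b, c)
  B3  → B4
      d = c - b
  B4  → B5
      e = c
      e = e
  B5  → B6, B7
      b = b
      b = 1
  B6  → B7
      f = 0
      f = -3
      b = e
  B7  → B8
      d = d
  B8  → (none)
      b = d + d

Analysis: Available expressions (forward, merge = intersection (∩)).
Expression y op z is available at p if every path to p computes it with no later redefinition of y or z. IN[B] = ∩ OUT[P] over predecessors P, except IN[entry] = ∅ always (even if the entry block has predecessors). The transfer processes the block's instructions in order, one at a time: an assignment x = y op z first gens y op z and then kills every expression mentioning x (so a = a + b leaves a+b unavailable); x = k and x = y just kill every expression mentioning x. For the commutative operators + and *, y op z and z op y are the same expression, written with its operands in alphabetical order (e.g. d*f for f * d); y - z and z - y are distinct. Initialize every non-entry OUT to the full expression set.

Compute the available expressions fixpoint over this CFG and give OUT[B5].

Converged values:
  B0:  IN={}  OUT={}
  B1:  IN={}  OUT={}
  B2:  IN={}  OUT={a*a}
  B3:  IN={a*a}  OUT={a*a, c-b}
  B4:  IN={a*a, c-b}  OUT={a*a, c-b}
  B5:  IN={a*a, c-b}  OUT={a*a}
  B6:  IN={a*a}  OUT={a*a}
  B7:  IN={a*a}  OUT={a*a}
  B8:  IN={a*a}  OUT={a*a, d+d}

Merge at B5: IN[B5] = OUT[B4] = {a*a, c-b}
Applying B5's transfer function to that IN value gives OUT[B5] (row B5 above).

Answer: {a*a}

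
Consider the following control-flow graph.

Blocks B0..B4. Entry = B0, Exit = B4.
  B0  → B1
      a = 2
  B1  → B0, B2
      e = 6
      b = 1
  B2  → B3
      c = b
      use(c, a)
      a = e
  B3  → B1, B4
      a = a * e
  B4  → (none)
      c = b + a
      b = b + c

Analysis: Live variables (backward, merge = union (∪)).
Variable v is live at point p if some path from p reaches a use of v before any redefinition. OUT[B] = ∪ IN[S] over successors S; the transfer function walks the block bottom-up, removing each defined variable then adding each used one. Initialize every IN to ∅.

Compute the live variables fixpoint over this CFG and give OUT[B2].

Per-block solution:
  B0: | IN={} | OUT={a}
  B1: | IN={a} | OUT={a, b, e}
  B2: | IN={a, b, e} | OUT={a, b, e}
  B3: | IN={a, b, e} | OUT={a, b}
  B4: | IN={a, b} | OUT={}

Merge at B2: OUT[B2] = IN[B3] = {a, b, e}

Answer: {a, b, e}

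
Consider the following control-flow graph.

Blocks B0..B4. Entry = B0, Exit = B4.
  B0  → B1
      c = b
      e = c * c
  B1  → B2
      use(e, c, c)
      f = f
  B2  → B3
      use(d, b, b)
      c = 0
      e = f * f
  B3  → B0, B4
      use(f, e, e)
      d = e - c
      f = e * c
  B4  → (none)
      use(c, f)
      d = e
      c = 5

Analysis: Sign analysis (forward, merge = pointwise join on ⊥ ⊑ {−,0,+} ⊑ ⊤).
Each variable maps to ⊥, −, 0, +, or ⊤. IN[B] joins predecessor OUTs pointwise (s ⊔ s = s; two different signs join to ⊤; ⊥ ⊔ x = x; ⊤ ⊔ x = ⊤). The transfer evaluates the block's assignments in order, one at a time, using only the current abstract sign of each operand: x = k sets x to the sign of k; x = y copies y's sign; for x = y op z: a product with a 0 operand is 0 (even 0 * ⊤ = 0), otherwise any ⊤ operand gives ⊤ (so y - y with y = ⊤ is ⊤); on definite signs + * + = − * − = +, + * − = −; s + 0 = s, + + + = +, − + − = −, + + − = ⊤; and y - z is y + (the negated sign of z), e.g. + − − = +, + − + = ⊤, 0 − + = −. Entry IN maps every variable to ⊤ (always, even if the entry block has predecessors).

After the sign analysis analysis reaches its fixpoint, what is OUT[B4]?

Fixpoint table:
  B0: | IN=(all ⊤) | OUT=(all ⊤)
  B1: | IN=(all ⊤) | OUT=(all ⊤)
  B2: | IN=(all ⊤) | OUT={c:0; rest ⊤}
  B3: | IN={c:0; rest ⊤} | OUT={c:0, f:0; rest ⊤}
  B4: | IN={c:0, f:0; rest ⊤} | OUT={c:+, f:0; rest ⊤}

Merge at B4: IN[B4] = OUT[B3] = {a: ⊤, b: ⊤, c: 0, d: ⊤, e: ⊤, f: 0}
Applying B4's transfer function to that IN value gives OUT[B4] (row B4 above).

Answer: {a: ⊤, b: ⊤, c: +, d: ⊤, e: ⊤, f: 0}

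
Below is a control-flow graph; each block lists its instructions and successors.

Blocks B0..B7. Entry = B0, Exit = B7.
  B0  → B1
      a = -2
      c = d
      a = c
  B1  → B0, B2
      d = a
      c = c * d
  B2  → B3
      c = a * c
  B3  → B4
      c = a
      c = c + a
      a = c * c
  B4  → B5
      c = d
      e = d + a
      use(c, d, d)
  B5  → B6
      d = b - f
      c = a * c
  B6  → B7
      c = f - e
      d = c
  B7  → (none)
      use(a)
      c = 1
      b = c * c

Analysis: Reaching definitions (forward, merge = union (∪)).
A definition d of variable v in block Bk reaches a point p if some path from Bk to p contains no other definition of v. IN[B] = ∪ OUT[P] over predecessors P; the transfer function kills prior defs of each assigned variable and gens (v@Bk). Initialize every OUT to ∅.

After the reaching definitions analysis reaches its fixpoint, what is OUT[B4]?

Answer: {a@B3, c@B4, d@B1, e@B4}

Derivation:
Converged values:
  B0: | IN={a@B0, c@B1, d@B1} | OUT={a@B0, c@B0, d@B1}
  B1: | IN={a@B0, c@B0, d@B1} | OUT={a@B0, c@B1, d@B1}
  B2: | IN={a@B0, c@B1, d@B1} | OUT={a@B0, c@B2, d@B1}
  B3: | IN={a@B0, c@B2, d@B1} | OUT={a@B3, c@B3, d@B1}
  B4: | IN={a@B3, c@B3, d@B1} | OUT={a@B3, c@B4, d@B1, e@B4}
  B5: | IN={a@B3, c@B4, d@B1, e@B4} | OUT={a@B3, c@B5, d@B5, e@B4}
  B6: | IN={a@B3, c@B5, d@B5, e@B4} | OUT={a@B3, c@B6, d@B6, e@B4}
  B7: | IN={a@B3, c@B6, d@B6, e@B4} | OUT={a@B3, b@B7, c@B7, d@B6, e@B4}

Merge at B4: IN[B4] = OUT[B3] = {a@B3, c@B3, d@B1}
Applying B4's transfer function to that IN value gives OUT[B4] (row B4 above).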